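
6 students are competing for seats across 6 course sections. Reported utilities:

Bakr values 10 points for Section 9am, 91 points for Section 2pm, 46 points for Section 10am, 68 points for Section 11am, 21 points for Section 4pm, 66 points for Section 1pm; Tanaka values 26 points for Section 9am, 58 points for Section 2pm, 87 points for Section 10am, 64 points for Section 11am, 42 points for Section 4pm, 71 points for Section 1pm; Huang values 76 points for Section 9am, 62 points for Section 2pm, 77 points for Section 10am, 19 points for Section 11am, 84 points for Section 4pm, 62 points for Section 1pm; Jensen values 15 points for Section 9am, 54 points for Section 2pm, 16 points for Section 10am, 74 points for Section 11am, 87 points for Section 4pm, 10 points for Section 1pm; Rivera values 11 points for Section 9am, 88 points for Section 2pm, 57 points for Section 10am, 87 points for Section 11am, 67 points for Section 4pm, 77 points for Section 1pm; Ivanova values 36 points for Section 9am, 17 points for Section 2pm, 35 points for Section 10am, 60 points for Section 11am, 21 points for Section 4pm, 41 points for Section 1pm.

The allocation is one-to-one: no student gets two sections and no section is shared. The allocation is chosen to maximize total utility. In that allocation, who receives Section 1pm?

Optimal: Bakr→Section 2pm (91 points), Tanaka→Section 10am (87 points), Huang→Section 9am (76 points), Jensen→Section 4pm (87 points), Rivera→Section 1pm (77 points), Ivanova→Section 11am (60 points) — total 91+87+76+87+77+60 = 478 points.
Column-greedy (each section in turn goes to its best remaining student) gives 469 points, worse by 9.
Swapping Huang↔Ivanova (Huang→Section 11am 19 points, Ivanova→Section 9am 36 points) loses 81.
Checked against all permutations: 478 points is optimal.
Rivera's own top section is Section 2pm (88 points), but forcing Rivera→Section 2pm and reassigning the rest optimally gives only 464 points — worse by 14.

Rivera receives Section 1pm.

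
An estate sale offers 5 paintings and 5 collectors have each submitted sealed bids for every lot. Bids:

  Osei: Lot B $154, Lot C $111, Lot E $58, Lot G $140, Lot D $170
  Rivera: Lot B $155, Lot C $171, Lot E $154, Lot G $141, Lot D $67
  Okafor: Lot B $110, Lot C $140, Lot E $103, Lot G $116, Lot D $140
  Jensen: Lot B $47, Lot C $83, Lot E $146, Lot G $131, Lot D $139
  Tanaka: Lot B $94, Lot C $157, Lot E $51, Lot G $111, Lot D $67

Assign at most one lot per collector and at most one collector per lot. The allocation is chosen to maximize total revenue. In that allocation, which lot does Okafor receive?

Optimal: Osei→Lot D ($170), Rivera→Lot B ($155), Okafor→Lot G ($116), Jensen→Lot E ($146), Tanaka→Lot C ($157) — total 170+155+116+146+157 = $744.
Swapping Jensen↔Tanaka (Jensen→Lot C $83, Tanaka→Lot E $51) loses 169.
Checked against all permutations: $744 is optimal.
Okafor's own top lot is Lot C ($140), but forcing Okafor→Lot C and reassigning the rest optimally gives only $722 — worse by 22.

Okafor receives Lot G.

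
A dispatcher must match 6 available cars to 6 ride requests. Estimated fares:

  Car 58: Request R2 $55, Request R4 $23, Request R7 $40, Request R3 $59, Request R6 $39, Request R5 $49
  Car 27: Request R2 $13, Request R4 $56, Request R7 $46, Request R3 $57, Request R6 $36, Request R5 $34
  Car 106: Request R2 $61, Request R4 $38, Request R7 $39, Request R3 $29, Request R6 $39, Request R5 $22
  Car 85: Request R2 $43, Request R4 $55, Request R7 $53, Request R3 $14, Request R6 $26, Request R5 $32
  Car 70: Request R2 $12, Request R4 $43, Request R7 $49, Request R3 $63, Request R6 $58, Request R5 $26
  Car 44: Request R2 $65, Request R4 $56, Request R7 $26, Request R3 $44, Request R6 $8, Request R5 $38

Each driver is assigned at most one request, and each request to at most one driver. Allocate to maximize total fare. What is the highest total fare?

This is a one-to-one assignment (maximum-weight bipartite matching).
Optimal: Car 58→Request R5 ($49), Car 27→Request R3 ($57), Car 106→Request R2 ($61), Car 85→Request R7 ($53), Car 70→Request R6 ($58), Car 44→Request R4 ($56) — total 49+57+61+53+58+56 = $334.
Column-greedy (each request in turn goes to its best remaining driver) gives $298, worse by 36.
Next-best assignment: Car 58→Request R3, Car 27→Request R4, Car 106→Request R2, Car 85→Request R7, Car 70→Request R6, Car 44→Request R5 = $325.
No other one-to-one assignment exceeds $334.

Max total: $334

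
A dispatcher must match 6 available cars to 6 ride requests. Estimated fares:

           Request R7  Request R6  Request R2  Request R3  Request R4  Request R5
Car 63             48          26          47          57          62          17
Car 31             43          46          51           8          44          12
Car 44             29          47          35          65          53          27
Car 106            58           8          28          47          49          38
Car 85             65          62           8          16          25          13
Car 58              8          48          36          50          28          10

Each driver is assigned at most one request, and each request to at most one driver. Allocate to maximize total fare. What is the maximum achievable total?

Max total: $329

Optimal: Car 63→Request R4 ($62), Car 31→Request R2 ($51), Car 44→Request R3 ($65), Car 106→Request R5 ($38), Car 85→Request R7 ($65), Car 58→Request R6 ($48) — total 62+51+65+38+65+48 = $329.
Next-best assignment: Car 63→Request R4, Car 31→Request R2, Car 44→Request R6, Car 106→Request R5, Car 85→Request R7, Car 58→Request R3 = $313.
Every other assignment is strictly worse.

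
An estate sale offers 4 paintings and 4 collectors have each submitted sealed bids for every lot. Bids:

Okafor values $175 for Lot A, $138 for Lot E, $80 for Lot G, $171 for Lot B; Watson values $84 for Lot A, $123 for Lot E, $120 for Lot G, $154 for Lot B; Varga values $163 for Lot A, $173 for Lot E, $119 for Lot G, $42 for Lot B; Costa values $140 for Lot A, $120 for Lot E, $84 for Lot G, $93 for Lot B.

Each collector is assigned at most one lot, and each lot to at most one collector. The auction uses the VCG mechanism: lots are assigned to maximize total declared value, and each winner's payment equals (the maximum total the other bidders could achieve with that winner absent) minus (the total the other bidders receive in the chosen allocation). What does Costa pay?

Efficient allocation: Okafor→Lot B ($171), Watson→Lot G ($120), Varga→Lot E ($173), Costa→Lot A ($140); total welfare W = $604.
Costa receives Lot A at value $140, so the others get W − 140 = $464.
Without Costa: best allocation of the remaining 3 bidders over all 4 lots is Okafor→Lot A ($175), Watson→Lot B ($154), Varga→Lot E ($173), total $502.
VCG payment = (others' best without Costa) − (others' welfare with Costa) = 502 − 464 = $38.

Costa pays $38.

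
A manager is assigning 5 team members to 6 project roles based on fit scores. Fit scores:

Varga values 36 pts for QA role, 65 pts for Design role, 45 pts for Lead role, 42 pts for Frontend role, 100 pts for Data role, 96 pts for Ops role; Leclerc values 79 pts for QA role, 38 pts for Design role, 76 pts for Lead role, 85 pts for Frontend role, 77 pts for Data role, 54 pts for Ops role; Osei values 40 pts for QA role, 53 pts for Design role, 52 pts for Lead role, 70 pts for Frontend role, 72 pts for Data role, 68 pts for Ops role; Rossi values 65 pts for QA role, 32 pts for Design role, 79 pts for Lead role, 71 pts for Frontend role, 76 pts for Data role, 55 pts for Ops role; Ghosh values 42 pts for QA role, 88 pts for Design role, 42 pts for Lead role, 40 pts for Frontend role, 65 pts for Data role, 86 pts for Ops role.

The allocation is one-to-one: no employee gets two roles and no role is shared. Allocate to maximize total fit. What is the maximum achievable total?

Maximum total: 420 pts

Optimal: Varga→Data role (100 pts), Leclerc→Frontend role (85 pts), Osei→Ops role (68 pts), Rossi→Lead role (79 pts), Ghosh→Design role (88 pts) — total 100+85+68+79+88 = 420 pts.
Column-greedy (each role in turn goes to its best remaining employee) gives 416 pts, worse by 4.
Swapping Rossi↔Ghosh (Rossi→Design role 32 pts, Ghosh→Lead role 42 pts) loses 93.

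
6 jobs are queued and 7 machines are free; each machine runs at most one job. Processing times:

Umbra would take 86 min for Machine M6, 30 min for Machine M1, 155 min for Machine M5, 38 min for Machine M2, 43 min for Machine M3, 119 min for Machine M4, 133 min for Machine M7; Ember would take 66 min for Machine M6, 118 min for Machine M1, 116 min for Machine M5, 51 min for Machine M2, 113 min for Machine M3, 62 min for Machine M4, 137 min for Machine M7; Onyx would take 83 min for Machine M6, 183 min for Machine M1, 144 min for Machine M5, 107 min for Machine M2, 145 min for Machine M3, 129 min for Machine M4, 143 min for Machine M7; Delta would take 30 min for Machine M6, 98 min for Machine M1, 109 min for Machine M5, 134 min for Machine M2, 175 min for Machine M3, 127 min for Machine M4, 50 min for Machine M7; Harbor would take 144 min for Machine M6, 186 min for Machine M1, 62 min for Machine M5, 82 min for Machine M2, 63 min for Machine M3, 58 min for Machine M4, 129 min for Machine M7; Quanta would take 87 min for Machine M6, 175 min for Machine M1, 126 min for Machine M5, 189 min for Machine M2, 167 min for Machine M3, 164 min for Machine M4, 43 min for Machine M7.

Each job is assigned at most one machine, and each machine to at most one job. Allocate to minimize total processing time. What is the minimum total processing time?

Minimum total: 334 min

Optimal: Umbra→Machine M1 (30 min), Ember→Machine M4 (62 min), Onyx→Machine M2 (107 min), Delta→Machine M6 (30 min), Harbor→Machine M5 (62 min), Quanta→Machine M7 (43 min) — total 30+62+107+30+62+43 = 334 min.
Column-greedy (each machine in turn goes to its cheapest remaining job) gives 482 min, worse by 148.
No other one-to-one assignment undercuts 334 min.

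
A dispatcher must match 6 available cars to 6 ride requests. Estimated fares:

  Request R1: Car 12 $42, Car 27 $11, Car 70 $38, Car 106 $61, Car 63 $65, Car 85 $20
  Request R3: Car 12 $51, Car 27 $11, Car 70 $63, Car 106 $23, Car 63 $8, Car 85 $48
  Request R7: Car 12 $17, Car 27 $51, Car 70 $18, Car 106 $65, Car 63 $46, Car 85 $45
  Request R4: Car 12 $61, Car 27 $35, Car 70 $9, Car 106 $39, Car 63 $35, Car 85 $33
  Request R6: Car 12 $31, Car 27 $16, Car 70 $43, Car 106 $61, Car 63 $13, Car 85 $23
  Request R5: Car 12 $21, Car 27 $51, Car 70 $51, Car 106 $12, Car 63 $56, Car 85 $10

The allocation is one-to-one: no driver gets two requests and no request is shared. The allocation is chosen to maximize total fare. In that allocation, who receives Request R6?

Car 106 receives Request R6.

Treat this as an assignment problem: match each driver to one request.
Optimal: Car 12→Request R4 ($61), Car 27→Request R5 ($51), Car 70→Request R3 ($63), Car 106→Request R6 ($61), Car 63→Request R1 ($65), Car 85→Request R7 ($45) — total 61+51+63+61+65+45 = $346.
Max-entry greedy (repeatedly take the single best remaining cell) gives $328, worse by 18.
Swapping Car 63↔Car 70 (Car 63→Request R3 $8, Car 70→Request R1 $38) loses 82.
Car 106's own top request is Request R7 ($65), but forcing Car 106→Request R7 and reassigning the rest optimally gives only $333 — worse by 13.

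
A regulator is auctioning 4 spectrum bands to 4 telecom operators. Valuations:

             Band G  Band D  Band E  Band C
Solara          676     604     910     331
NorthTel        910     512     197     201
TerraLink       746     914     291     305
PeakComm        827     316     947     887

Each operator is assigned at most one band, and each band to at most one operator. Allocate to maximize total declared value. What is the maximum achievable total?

Max total: $3621M

Treat this as an assignment problem: match each operator to one band.
Optimal: Solara→Band E ($910M), NorthTel→Band G ($910M), TerraLink→Band D ($914M), PeakComm→Band C ($887M) — total 910+910+914+887 = $3621M.
Max-entry greedy (repeatedly take the single best remaining cell) gives $3102M, worse by 519.
Swapping NorthTel↔Solara (NorthTel→Band E $197M, Solara→Band G $676M) loses 947.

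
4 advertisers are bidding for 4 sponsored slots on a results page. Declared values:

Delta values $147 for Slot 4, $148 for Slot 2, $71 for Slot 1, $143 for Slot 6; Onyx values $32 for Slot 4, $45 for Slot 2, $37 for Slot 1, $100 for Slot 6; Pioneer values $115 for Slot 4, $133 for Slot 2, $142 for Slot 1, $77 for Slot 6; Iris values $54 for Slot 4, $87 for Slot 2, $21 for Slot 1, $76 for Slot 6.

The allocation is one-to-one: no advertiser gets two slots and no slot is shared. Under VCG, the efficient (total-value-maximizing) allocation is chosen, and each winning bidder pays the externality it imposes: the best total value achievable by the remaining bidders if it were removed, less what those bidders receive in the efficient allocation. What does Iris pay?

Efficient allocation: Delta→Slot 4 ($147), Onyx→Slot 6 ($100), Pioneer→Slot 1 ($142), Iris→Slot 2 ($87); total welfare W = $476.
Iris receives Slot 2 at value $87, so the others get W − 87 = $389.
Without Iris: best allocation of the remaining 3 bidders over all 4 slots is Delta→Slot 2 ($148), Onyx→Slot 6 ($100), Pioneer→Slot 1 ($142), total $390.
VCG payment = (others' best without Iris) − (others' welfare with Iris) = 390 − 389 = $1.

Iris pays $1.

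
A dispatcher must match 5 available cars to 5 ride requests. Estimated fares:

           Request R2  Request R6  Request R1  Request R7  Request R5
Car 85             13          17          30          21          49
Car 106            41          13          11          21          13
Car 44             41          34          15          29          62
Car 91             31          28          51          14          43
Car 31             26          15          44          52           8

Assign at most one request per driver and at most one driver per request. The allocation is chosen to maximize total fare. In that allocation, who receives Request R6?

Car 44 receives Request R6.

Optimal: Car 85→Request R5 ($49), Car 106→Request R2 ($41), Car 44→Request R6 ($34), Car 91→Request R1 ($51), Car 31→Request R7 ($52) — total 49+41+34+51+52 = $227.
Max-entry greedy (repeatedly take the single best remaining cell) gives $223, worse by 4.
Car 44's own top request is Request R5 ($62), but forcing Car 44→Request R5 and reassigning the rest optimally gives only $223 — worse by 4.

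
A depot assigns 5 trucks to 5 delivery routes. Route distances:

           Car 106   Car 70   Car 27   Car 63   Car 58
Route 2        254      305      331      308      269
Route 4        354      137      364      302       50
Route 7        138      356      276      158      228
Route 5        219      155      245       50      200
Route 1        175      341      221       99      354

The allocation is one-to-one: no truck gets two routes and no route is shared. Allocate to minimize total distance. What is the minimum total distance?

Min total: 764 km

Optimal: Car 106→Route 7 (138 km), Car 70→Route 2 (305 km), Car 27→Route 1 (221 km), Car 63→Route 5 (50 km), Car 58→Route 4 (50 km) — total 138+305+221+50+50 = 764 km.
Column-greedy (each route in turn goes to its cheapest remaining truck) gives 838 km, worse by 74.
Next-best assignment: Car 106→Route 7, Car 70→Route 5, Car 27→Route 2, Car 63→Route 1, Car 58→Route 4 = 773 km.
Swapping Car 106↔Car 63 (Car 106→Route 5 219 km, Car 63→Route 7 158 km) adds 189.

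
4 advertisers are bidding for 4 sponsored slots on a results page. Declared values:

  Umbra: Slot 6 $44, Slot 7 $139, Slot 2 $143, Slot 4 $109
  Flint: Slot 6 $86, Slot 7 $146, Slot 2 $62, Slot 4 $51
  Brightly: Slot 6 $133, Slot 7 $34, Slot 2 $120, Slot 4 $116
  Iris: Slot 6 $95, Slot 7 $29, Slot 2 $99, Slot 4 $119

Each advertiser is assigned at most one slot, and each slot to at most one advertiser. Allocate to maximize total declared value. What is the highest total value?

Max total: $541

Optimal: Umbra→Slot 2 ($143), Flint→Slot 7 ($146), Brightly→Slot 6 ($133), Iris→Slot 4 ($119) — total 143+146+133+119 = $541.
Next-best assignment: Umbra→Slot 2, Flint→Slot 7, Brightly→Slot 4, Iris→Slot 6 = $500.
No other one-to-one assignment exceeds $541.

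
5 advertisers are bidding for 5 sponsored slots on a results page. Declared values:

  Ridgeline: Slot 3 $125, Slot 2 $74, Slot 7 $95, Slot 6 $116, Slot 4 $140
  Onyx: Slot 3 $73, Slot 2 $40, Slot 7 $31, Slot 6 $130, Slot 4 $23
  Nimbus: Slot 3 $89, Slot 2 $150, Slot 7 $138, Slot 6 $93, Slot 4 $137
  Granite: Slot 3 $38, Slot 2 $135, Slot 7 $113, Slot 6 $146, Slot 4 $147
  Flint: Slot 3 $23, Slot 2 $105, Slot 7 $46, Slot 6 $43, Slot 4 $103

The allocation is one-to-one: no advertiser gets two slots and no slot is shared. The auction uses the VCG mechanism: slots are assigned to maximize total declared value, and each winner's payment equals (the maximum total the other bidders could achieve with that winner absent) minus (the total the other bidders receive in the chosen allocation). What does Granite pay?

Efficient allocation: Ridgeline→Slot 3 ($125), Onyx→Slot 6 ($130), Nimbus→Slot 7 ($138), Granite→Slot 4 ($147), Flint→Slot 2 ($105); total welfare W = $645.
Granite receives Slot 4 at value $147, so the others get W − 147 = $498.
Without Granite: best allocation of the remaining 4 bidders over all 5 slots is Ridgeline→Slot 4 ($140), Onyx→Slot 6 ($130), Nimbus→Slot 7 ($138), Flint→Slot 2 ($105), total $513.
VCG payment = (others' best without Granite) − (others' welfare with Granite) = 513 − 498 = $15.

Granite pays $15.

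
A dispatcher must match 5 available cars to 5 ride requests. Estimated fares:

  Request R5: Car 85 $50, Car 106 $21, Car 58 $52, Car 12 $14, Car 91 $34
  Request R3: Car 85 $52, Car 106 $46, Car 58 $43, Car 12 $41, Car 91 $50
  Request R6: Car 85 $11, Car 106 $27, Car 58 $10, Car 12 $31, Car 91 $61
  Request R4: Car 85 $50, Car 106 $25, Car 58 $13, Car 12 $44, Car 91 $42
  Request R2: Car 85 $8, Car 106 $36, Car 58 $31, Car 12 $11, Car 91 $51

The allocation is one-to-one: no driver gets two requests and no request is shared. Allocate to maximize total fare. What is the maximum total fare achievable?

Optimal: Car 85→Request R3 ($52), Car 106→Request R2 ($36), Car 58→Request R5 ($52), Car 12→Request R4 ($44), Car 91→Request R6 ($61) — total 52+36+52+44+61 = $245.
Every other assignment is strictly worse.

Maximum total: $245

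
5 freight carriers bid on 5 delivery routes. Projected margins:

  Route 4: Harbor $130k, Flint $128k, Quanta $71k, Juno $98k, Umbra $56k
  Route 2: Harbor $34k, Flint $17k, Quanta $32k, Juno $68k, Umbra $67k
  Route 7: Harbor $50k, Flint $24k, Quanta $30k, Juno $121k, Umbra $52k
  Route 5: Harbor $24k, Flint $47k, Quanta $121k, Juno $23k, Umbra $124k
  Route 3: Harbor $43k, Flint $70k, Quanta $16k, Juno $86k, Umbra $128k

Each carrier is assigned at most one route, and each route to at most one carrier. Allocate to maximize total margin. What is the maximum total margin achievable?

Maximum total: $532k

Optimal: Harbor→Route 2 ($34k), Flint→Route 4 ($128k), Quanta→Route 5 ($121k), Juno→Route 7 ($121k), Umbra→Route 3 ($128k) — total 34+128+121+121+128 = $532k.
Max-entry greedy (repeatedly take the single best remaining cell) gives $517k, worse by 15.
Next-best assignment: Harbor→Route 4, Flint→Route 2, Quanta→Route 5, Juno→Route 7, Umbra→Route 3 = $517k.
Checked against all permutations: $532k is optimal.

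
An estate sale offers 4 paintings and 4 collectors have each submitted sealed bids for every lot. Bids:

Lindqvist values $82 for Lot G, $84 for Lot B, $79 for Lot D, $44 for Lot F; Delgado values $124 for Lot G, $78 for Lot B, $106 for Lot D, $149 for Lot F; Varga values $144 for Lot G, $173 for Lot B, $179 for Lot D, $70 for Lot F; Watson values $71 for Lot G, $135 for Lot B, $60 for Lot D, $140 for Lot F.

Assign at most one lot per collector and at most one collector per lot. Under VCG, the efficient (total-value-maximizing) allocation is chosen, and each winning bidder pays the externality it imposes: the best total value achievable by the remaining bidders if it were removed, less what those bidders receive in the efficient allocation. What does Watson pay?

Watson pays $2.

Efficient allocation: Lindqvist→Lot G ($82), Delgado→Lot F ($149), Varga→Lot D ($179), Watson→Lot B ($135); total welfare W = $545.
Watson receives Lot B at value $135, so the others get W − 135 = $410.
Without Watson: best allocation of the remaining 3 bidders over all 4 lots is Lindqvist→Lot B ($84), Delgado→Lot F ($149), Varga→Lot D ($179), total $412.
VCG payment = (others' best without Watson) − (others' welfare with Watson) = 412 − 410 = $2.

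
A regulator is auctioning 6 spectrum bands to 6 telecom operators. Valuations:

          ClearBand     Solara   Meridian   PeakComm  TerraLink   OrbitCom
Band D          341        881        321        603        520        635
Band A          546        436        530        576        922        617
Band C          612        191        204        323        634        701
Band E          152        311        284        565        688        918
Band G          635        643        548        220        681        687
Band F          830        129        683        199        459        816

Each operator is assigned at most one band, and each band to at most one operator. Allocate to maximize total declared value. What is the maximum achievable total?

Optimal: ClearBand→Band F ($830M), Solara→Band D ($881M), Meridian→Band G ($548M), PeakComm→Band E ($565M), TerraLink→Band A ($922M), OrbitCom→Band C ($701M) — total 830+881+548+565+922+701 = $4447M.
Next-best assignment: ClearBand→Band F, Solara→Band D, Meridian→Band G, PeakComm→Band C, TerraLink→Band A, OrbitCom→Band E = $4422M.
Swapping ClearBand↔TerraLink (ClearBand→Band A $546M, TerraLink→Band F $459M) loses 747.
No other one-to-one assignment exceeds $4447M.

Maximum total: $4447M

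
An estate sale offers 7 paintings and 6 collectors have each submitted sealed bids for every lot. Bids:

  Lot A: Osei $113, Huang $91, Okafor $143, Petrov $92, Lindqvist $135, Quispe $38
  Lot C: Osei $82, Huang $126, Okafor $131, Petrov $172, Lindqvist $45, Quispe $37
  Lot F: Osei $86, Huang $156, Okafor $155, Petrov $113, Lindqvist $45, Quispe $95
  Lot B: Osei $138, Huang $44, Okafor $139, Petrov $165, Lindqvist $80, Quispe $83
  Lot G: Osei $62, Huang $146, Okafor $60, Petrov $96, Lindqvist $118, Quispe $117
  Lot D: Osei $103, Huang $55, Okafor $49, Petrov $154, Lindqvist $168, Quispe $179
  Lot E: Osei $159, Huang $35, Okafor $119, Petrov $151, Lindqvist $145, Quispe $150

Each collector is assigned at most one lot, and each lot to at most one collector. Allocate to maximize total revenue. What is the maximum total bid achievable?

Maximum total: $946

This is the linear assignment problem.
Optimal: Osei→Lot E ($159), Huang→Lot G ($146), Okafor→Lot F ($155), Petrov→Lot C ($172), Lindqvist→Lot A ($135), Quispe→Lot D ($179) — total 159+146+155+172+135+179 = $946.
Row-greedy (each collector in turn takes its best remaining lot) gives $915, worse by 31.
Every other assignment is strictly worse.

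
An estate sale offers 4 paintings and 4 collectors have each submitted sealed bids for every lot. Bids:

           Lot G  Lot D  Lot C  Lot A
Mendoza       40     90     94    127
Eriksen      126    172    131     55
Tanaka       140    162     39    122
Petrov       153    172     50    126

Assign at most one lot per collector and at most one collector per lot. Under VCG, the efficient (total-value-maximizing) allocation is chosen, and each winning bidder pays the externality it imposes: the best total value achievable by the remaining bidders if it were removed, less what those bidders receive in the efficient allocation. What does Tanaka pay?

Tanaka pays $41.

Efficient allocation: Mendoza→Lot A ($127), Eriksen→Lot C ($131), Tanaka→Lot D ($162), Petrov→Lot G ($153); total welfare W = $573.
Tanaka receives Lot D at value $162, so the others get W − 162 = $411.
Without Tanaka: best allocation of the remaining 3 bidders over all 4 lots is Mendoza→Lot A ($127), Eriksen→Lot D ($172), Petrov→Lot G ($153), total $452.
VCG payment = (others' best without Tanaka) − (others' welfare with Tanaka) = 452 − 411 = $41.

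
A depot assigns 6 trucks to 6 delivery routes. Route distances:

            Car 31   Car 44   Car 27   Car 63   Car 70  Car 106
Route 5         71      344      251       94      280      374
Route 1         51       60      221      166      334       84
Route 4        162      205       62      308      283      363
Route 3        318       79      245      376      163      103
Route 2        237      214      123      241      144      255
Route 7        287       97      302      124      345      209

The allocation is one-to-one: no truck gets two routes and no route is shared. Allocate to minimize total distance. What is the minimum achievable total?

Minimum total: 551 km

Optimal: Car 31→Route 1 (51 km), Car 44→Route 7 (97 km), Car 27→Route 4 (62 km), Car 63→Route 5 (94 km), Car 70→Route 2 (144 km), Car 106→Route 3 (103 km) — total 51+97+62+94+144+103 = 551 km.
Min-entry greedy (repeatedly take the single cheapest remaining cell) gives 639 km, worse by 88.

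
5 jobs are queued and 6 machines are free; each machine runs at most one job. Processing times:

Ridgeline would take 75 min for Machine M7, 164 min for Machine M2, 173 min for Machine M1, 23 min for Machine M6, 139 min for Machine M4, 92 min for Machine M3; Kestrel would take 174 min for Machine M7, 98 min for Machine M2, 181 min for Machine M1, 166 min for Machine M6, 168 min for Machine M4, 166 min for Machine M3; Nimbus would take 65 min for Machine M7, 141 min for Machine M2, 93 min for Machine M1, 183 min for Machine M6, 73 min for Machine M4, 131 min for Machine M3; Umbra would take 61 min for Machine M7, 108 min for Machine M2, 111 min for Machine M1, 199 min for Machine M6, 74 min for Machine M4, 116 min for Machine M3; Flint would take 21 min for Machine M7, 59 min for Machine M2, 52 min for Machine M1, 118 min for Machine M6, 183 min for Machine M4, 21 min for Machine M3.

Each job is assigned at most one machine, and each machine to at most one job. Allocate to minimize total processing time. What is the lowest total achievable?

Min total: 276 min

Optimal: Ridgeline→Machine M6 (23 min), Kestrel→Machine M2 (98 min), Nimbus→Machine M4 (73 min), Umbra→Machine M7 (61 min), Flint→Machine M3 (21 min) — total 23+98+73+61+21 = 276 min.
Next-best assignment: Ridgeline→Machine M6, Kestrel→Machine M2, Nimbus→Machine M7, Umbra→Machine M4, Flint→Machine M3 = 281 min.
Swapping Nimbus↔Ridgeline (Nimbus→Machine M6 183 min, Ridgeline→Machine M4 139 min) adds 226.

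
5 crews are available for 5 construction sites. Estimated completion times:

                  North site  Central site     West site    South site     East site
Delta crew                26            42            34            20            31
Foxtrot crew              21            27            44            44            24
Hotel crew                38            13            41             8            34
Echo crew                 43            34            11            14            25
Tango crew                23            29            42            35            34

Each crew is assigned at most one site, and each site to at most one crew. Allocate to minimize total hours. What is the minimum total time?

This is the linear assignment problem.
Optimal: Delta crew→South site (20 hours), Foxtrot crew→East site (24 hours), Hotel crew→Central site (13 hours), Echo crew→West site (11 hours), Tango crew→North site (23 hours) — total 20+24+13+11+23 = 91 hours.
Column-greedy (each site in turn goes to its cheapest remaining crew) gives 99 hours, worse by 8.

Min total: 91 hours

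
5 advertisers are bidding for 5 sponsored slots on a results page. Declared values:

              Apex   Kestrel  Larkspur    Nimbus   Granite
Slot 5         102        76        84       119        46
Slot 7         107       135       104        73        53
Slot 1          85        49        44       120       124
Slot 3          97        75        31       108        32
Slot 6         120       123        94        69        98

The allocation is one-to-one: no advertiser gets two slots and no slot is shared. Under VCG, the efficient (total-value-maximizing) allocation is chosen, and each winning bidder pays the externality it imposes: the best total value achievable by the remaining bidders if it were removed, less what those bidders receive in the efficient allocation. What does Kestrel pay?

Efficient allocation: Apex→Slot 6 ($120), Kestrel→Slot 7 ($135), Larkspur→Slot 5 ($84), Nimbus→Slot 3 ($108), Granite→Slot 1 ($124); total welfare W = $571.
Kestrel receives Slot 7 at value $135, so the others get W − 135 = $436.
Without Kestrel: best allocation of the remaining 4 bidders over all 5 slots is Apex→Slot 6 ($120), Larkspur→Slot 7 ($104), Nimbus→Slot 5 ($119), Granite→Slot 1 ($124), total $467.
VCG payment = (others' best without Kestrel) − (others' welfare with Kestrel) = 467 − 436 = $31.

Kestrel pays $31.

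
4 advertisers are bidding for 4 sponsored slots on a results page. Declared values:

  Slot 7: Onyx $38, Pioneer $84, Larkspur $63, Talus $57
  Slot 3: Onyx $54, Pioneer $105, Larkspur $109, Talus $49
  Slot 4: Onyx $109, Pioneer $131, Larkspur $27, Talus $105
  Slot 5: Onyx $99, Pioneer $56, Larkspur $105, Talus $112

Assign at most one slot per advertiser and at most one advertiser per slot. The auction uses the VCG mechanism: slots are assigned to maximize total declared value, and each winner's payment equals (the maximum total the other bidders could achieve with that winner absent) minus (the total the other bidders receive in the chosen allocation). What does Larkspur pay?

Efficient allocation: Onyx→Slot 4 ($109), Pioneer→Slot 7 ($84), Larkspur→Slot 3 ($109), Talus→Slot 5 ($112); total welfare W = $414.
Larkspur receives Slot 3 at value $109, so the others get W − 109 = $305.
Without Larkspur: best allocation of the remaining 3 bidders over all 4 slots is Onyx→Slot 4 ($109), Pioneer→Slot 3 ($105), Talus→Slot 5 ($112), total $326.
VCG payment = (others' best without Larkspur) − (others' welfare with Larkspur) = 326 − 305 = $21.

Larkspur pays $21.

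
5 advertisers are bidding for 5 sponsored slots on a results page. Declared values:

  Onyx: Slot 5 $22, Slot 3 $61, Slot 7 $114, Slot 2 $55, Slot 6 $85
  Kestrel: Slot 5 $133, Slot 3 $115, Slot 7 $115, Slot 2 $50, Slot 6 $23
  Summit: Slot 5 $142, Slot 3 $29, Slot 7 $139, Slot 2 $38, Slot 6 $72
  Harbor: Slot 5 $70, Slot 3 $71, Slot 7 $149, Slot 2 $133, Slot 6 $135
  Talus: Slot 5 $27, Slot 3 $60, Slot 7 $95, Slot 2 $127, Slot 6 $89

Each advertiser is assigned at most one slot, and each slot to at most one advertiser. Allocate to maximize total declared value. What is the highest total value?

Maximum total: $633

Optimal: Onyx→Slot 7 ($114), Kestrel→Slot 3 ($115), Summit→Slot 5 ($142), Harbor→Slot 6 ($135), Talus→Slot 2 ($127) — total 114+115+142+135+127 = $633.
Swapping Onyx↔Harbor (Onyx→Slot 6 $85, Harbor→Slot 7 $149) loses 15.
Every other assignment is strictly worse.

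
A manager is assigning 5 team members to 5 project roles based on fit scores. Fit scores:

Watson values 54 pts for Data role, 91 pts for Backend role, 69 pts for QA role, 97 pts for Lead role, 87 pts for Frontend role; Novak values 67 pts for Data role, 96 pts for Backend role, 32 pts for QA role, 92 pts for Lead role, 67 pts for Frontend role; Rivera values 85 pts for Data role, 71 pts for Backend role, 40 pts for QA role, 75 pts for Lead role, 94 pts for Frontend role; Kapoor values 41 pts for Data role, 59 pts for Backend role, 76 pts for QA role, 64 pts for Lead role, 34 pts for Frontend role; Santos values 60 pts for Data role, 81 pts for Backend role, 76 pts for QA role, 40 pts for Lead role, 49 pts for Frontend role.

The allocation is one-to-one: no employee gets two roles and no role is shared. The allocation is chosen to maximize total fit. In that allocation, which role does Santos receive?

Santos receives Data role.

This is a one-to-one assignment (maximum-weight bipartite matching).
Optimal: Watson→Lead role (97 pts), Novak→Backend role (96 pts), Rivera→Frontend role (94 pts), Kapoor→QA role (76 pts), Santos→Data role (60 pts) — total 97+96+94+76+60 = 423 pts.
Column-greedy (each role in turn goes to its best remaining employee) gives 403 pts, worse by 20.
Santos's own top role is Backend role (81 pts), but forcing Santos→Backend role and reassigning the rest optimally gives only 421 pts — worse by 2.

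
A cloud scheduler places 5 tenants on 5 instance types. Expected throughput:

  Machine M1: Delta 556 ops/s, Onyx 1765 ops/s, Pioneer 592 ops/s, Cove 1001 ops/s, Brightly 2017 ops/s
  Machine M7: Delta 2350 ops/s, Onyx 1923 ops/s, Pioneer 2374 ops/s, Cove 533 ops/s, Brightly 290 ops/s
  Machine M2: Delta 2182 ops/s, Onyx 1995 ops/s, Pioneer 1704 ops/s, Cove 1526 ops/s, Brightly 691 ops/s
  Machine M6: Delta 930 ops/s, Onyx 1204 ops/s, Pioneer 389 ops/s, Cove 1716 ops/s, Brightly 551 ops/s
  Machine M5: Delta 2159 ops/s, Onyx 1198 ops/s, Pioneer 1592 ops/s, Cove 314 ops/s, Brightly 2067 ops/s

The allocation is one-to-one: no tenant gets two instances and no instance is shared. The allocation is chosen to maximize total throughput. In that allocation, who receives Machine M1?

Brightly receives Machine M1.

Optimal: Delta→Machine M5 (2159 ops/s), Onyx→Machine M2 (1995 ops/s), Pioneer→Machine M7 (2374 ops/s), Cove→Machine M6 (1716 ops/s), Brightly→Machine M1 (2017 ops/s) — total 2159+1995+2374+1716+2017 = 10261 ops/s.
Column-greedy (each instance in turn goes to its best remaining tenant) gives 9487 ops/s, worse by 774.
Next-best assignment: Delta→Machine M2, Onyx→Machine M1, Pioneer→Machine M7, Cove→Machine M6, Brightly→Machine M5 = 10104 ops/s.
Brightly's own top instance is Machine M5 (2067 ops/s), but forcing Brightly→Machine M5 and reassigning the rest optimally gives only 10104 ops/s — worse by 157.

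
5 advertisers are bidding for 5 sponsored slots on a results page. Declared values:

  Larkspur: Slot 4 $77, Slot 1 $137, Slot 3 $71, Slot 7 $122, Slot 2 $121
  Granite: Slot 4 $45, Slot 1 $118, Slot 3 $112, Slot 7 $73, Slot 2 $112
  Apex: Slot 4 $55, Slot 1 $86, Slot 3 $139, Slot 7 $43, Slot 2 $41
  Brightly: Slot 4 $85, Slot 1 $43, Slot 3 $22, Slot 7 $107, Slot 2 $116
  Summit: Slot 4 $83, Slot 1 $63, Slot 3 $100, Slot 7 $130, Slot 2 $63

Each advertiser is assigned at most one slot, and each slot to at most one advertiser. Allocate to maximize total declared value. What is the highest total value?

Max total: $603

Optimal: Larkspur→Slot 1 ($137), Granite→Slot 2 ($112), Apex→Slot 3 ($139), Brightly→Slot 4 ($85), Summit→Slot 7 ($130) — total 137+112+139+85+130 = $603.
Row-greedy (each advertiser in turn takes its best remaining slot) gives $550, worse by 53.
Swapping Granite↔Summit (Granite→Slot 7 $73, Summit→Slot 2 $63) loses 106.
No other one-to-one assignment exceeds $603.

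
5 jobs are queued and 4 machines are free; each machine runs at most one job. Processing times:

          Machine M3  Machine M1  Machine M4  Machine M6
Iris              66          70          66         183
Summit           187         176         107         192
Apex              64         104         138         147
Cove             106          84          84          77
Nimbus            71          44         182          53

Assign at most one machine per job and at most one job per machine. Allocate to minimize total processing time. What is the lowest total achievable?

Minimum total: 251 min

Optimal: Apex→Machine M3 (64 min), Nimbus→Machine M1 (44 min), Iris→Machine M4 (66 min), Cove→Machine M6 (77 min) — total 64+44+66+77 = 251 min.
Swapping Cove↔Iris (Cove→Machine M4 84 min, Iris→Machine M6 183 min) adds 124.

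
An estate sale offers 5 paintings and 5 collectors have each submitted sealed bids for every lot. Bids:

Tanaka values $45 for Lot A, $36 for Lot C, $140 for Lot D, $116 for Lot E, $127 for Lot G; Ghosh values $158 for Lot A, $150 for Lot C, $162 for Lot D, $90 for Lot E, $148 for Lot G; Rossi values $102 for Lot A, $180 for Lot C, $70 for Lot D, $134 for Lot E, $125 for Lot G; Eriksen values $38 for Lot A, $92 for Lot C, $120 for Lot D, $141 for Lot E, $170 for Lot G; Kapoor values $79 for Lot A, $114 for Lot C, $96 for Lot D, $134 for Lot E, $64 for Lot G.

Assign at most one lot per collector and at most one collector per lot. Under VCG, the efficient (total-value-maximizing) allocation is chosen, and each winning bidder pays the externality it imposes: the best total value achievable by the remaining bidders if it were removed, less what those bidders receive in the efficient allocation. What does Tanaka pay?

Tanaka pays $4.

Efficient allocation: Tanaka→Lot D ($140), Ghosh→Lot A ($158), Rossi→Lot C ($180), Eriksen→Lot G ($170), Kapoor→Lot E ($134); total welfare W = $782.
Tanaka receives Lot D at value $140, so the others get W − 140 = $642.
Without Tanaka: best allocation of the remaining 4 bidders over all 5 lots is Ghosh→Lot D ($162), Rossi→Lot C ($180), Eriksen→Lot G ($170), Kapoor→Lot E ($134), total $646.
VCG payment = (others' best without Tanaka) − (others' welfare with Tanaka) = 646 − 642 = $4.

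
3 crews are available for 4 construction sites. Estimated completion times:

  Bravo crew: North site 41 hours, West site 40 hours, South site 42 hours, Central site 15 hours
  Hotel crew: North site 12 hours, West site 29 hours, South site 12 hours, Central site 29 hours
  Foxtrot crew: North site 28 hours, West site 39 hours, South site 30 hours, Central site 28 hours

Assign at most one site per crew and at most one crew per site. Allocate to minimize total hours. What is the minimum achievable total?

Minimum total: 55 hours

This is the linear assignment problem.
Optimal: Bravo crew→Central site (15 hours), Hotel crew→South site (12 hours), Foxtrot crew→North site (28 hours) — total 15+12+28 = 55 hours.
Min-entry greedy (repeatedly take the single cheapest remaining cell) gives 57 hours, worse by 2.
Next-best assignment: Bravo crew→Central site, Hotel crew→North site, Foxtrot crew→South site = 57 hours.
Swapping Hotel crew↔Bravo crew (Hotel crew→Central site 29 hours, Bravo crew→South site 42 hours) adds 44.
Checked against all permutations: 55 hours is optimal.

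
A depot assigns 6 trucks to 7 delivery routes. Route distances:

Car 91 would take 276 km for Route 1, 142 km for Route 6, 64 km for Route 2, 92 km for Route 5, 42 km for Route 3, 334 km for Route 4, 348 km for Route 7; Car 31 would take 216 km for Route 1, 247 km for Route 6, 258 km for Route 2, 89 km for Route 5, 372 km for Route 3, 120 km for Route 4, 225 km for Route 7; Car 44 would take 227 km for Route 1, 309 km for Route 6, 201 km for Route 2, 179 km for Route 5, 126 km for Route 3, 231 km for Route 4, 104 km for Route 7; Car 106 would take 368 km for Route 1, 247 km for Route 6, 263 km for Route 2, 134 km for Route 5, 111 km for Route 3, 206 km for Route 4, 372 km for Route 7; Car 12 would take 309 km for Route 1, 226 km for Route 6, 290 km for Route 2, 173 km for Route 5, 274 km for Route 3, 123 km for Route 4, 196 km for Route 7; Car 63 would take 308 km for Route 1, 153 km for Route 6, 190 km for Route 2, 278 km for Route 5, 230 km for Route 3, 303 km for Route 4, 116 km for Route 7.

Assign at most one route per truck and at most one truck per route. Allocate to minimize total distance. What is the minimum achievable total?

Minimum total: 644 km

Optimal: Car 91→Route 2 (64 km), Car 31→Route 5 (89 km), Car 44→Route 7 (104 km), Car 106→Route 3 (111 km), Car 12→Route 4 (123 km), Car 63→Route 6 (153 km) — total 64+89+104+111+123+153 = 644 km.
Row-greedy (each truck in turn takes its cheapest remaining route) gives 857 km, worse by 213.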